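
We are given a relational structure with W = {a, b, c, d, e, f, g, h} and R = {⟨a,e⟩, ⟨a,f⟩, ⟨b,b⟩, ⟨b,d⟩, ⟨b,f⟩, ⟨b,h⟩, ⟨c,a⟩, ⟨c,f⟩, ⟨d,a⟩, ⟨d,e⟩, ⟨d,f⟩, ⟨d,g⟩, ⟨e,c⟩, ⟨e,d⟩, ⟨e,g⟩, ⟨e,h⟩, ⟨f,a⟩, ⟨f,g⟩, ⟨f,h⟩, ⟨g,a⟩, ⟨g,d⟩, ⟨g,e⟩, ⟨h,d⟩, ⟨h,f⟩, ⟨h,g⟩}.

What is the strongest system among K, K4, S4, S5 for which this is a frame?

K

Transitive (axiom 4): no — a R e and e R c, but not a R c.
Reflexive (axiom T): no — a is not related to itself.
Euclidean (axiom 5): no — a R e and a R f, but not e R f.
So F validates K; K4 would additionally require R to be transitive. The strongest is K.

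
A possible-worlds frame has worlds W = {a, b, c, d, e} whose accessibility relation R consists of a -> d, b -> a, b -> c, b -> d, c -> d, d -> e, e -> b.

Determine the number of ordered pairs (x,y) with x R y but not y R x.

Enumerating: (a,d), (b,a), (b,c), (b,d), (c,d), (d,e), (e,b).

7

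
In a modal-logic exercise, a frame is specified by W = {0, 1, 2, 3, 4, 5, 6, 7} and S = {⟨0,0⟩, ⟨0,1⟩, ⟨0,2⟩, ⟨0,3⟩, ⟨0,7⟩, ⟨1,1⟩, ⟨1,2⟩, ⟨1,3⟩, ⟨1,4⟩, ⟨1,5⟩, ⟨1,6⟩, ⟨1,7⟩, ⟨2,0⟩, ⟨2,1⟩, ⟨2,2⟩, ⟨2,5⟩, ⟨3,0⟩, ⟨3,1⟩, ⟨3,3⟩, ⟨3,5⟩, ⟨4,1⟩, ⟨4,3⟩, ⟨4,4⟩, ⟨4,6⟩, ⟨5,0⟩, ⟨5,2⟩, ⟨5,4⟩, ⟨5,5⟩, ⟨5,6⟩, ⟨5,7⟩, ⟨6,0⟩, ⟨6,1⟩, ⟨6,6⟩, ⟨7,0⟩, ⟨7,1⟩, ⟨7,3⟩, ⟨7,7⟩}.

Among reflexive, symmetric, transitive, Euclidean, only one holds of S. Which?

Reflexive: yes — every world is S-related to itself.
Symmetric: no — 0 S 1 but not 1 S 0.
Transitive: no — 0 S 1 and 1 S 4, but not 0 S 4.
Euclidean: no — 0 S 2 and 0 S 3, but not 2 S 3.
Only reflexive holds.

reflexive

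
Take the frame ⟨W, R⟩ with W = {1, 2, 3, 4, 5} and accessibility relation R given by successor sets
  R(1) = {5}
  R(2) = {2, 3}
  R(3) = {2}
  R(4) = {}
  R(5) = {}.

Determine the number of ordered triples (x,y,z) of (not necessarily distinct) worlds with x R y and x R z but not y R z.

Enumerating: (1,5,5), (2,3,3).

2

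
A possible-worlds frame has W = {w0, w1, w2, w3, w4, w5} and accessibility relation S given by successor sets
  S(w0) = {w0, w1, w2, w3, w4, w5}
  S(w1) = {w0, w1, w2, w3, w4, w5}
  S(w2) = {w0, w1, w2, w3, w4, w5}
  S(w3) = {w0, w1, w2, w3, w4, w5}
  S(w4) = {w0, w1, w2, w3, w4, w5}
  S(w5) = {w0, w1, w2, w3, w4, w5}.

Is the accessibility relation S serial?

Serial: yes — every world has a successor (e.g. w0 S w0).

Yes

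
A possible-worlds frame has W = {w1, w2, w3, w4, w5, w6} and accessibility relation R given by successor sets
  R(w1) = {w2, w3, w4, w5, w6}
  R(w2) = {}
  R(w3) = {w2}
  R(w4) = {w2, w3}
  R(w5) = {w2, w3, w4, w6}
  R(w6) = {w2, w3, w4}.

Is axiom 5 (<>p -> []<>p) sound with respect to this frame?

No

By correspondence theory, 5 is valid on a frame iff R is Euclidean.
Euclidean: no — w1 R w2 and w1 R w3, but not w2 R w3.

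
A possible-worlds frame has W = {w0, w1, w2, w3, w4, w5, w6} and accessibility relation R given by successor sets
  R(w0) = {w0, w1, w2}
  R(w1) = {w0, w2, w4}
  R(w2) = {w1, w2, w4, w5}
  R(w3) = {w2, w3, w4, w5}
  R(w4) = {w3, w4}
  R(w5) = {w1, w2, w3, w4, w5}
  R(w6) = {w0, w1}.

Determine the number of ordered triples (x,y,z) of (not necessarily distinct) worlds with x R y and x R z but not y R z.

23

Enumerating: (w0,w1,w1), (w0,w2,w0), (w1,w0,w4), (w1,w2,w0), (w1,w4,w0), (w1,w4,w2), (w2,w1,w1), (w2,w1,w5), (w2,w4,w1), (w2,w4,w2), (w2,w4,w5), (w3,w2,w3), … and 11 more.
Total: 23.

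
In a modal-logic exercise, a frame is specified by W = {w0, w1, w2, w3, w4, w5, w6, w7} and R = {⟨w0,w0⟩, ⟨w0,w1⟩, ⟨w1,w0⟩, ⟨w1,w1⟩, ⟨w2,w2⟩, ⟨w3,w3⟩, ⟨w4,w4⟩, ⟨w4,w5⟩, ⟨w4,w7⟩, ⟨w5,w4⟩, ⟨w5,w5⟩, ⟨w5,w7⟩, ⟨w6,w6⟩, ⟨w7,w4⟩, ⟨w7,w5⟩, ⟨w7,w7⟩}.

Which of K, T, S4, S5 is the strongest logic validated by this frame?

S5

Reflexive (axiom T): yes — every world is R-related to itself.
Transitive (axiom 4): yes — every two-step R-path is closed by a direct edge.
Euclidean (axiom 5): yes — any two successors of a common world are R-related.
So F validates K, T, S4, S5. The strongest is S5.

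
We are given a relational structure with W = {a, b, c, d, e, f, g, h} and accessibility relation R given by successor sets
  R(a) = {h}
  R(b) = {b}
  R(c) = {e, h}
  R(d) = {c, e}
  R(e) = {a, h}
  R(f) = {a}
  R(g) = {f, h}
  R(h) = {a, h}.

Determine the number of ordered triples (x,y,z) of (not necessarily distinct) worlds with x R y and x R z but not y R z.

Enumerating: (c,e,e), (c,h,e), (d,c,c), (d,e,c), (d,e,e), (e,a,a), (f,a,a), (g,f,f), (g,f,h), (g,h,f), (h,a,a).

11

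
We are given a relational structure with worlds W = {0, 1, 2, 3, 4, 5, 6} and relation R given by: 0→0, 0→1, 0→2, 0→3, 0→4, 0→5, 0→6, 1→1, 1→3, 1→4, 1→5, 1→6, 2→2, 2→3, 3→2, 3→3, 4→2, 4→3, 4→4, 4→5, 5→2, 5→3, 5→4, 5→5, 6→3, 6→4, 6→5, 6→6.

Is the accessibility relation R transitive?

Transitive: no — 1 R 3 and 3 R 2, but not 1 R 2.

No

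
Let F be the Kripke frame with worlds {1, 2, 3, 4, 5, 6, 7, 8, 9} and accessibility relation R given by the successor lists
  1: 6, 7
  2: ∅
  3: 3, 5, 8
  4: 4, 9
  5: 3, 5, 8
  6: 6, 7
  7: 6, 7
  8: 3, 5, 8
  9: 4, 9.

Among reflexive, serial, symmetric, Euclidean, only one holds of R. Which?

Reflexive: no — 1 is not related to itself.
Serial: no — 2 has no R-successor.
Symmetric: no — 1 R 6 but not 6 R 1.
Euclidean: yes — any two successors of a common world are R-related.
Only Euclidean holds.

Euclidean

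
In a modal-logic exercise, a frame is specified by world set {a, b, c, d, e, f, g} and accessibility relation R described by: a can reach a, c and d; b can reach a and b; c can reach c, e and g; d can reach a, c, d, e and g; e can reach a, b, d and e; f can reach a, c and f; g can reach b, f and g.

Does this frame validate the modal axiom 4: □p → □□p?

No

Axiom 4 corresponds to the accessibility relation being transitive.
Transitive: no — a R c and c R e, but not a R e.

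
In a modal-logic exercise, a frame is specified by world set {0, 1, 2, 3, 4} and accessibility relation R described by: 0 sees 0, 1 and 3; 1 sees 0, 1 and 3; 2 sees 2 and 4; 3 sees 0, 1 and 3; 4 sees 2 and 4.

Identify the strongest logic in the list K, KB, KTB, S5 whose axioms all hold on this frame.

Symmetric (axiom B): yes — every pair in R has its reverse in R.
Reflexive (axiom T): yes — every world is R-related to itself.
Euclidean (axiom 5): yes — any two successors of a common world are R-related.
So F validates K, KB, KTB, S5. The strongest is S5.

S5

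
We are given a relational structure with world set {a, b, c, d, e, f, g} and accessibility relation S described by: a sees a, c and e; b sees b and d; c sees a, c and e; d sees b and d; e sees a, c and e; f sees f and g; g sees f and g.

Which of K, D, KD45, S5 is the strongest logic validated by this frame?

S5

Serial (axiom D): yes — every world has a successor (e.g. a S a).
Euclidean (axiom 5): yes — any two successors of a common world are S-related.
Transitive (axiom 4): yes — every two-step S-path is closed by a direct edge.
Reflexive (axiom T): yes — every world is S-related to itself.
So F validates K, D, KD45, S5. The strongest is S5.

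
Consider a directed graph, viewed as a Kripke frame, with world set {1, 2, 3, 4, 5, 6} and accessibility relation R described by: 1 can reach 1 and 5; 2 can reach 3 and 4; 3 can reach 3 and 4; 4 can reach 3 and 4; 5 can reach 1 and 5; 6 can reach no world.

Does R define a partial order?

No

Reflexive: no — 2 is not related to itself.
Transitive: yes — every two-step R-path is closed by a direct edge.
Antisymmetric: no — 1 R 5 and 5 R 1 with 1 ≠ 5.
So R is not a partial order.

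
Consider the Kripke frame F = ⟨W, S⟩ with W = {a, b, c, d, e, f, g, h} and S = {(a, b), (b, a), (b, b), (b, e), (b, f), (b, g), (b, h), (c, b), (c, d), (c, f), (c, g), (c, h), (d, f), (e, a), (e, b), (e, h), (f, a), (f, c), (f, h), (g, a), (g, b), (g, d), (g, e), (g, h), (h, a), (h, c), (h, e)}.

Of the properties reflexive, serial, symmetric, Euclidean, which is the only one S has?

Reflexive: no — a is not related to itself.
Serial: yes — every world has a successor (e.g. a S b).
Symmetric: no — b S f but not f S b.
Euclidean: no — b S a and b S e, but not a S e.
Only serial holds.

serial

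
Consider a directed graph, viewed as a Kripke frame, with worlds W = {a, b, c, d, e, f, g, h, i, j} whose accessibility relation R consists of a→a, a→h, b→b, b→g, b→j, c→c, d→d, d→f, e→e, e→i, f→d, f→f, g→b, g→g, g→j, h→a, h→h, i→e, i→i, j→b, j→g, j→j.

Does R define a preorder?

Reflexive: yes — every world is R-related to itself.
Transitive: yes — every two-step R-path is closed by a direct edge.
So R is a preorder.

Yes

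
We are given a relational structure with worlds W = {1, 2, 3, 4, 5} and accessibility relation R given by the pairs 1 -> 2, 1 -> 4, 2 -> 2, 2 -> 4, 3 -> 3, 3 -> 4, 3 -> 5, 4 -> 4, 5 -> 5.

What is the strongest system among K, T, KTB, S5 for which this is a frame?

Reflexive (axiom T): no — 1 is not related to itself.
Symmetric (axiom B): no — 1 R 2 but not 2 R 1.
Euclidean (axiom 5): no — 1 R 4 and 1 R 2, but not 4 R 2.
So F validates K; T would additionally require R to be reflexive. The strongest is K.

K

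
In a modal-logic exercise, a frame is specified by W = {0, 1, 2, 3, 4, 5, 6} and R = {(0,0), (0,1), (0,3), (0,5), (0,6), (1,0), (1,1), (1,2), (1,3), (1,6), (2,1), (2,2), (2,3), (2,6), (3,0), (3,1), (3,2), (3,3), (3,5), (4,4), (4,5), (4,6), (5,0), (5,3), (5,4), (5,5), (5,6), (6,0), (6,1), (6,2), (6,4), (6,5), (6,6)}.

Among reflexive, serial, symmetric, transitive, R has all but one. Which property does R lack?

transitive

Reflexive: yes — every world is R-related to itself.
Serial: yes — every world has a successor (e.g. 0 R 0).
Symmetric: yes — every pair in R has its reverse in R.
Transitive: no — 0 R 1 and 1 R 2, but not 0 R 2.
Only transitive fails.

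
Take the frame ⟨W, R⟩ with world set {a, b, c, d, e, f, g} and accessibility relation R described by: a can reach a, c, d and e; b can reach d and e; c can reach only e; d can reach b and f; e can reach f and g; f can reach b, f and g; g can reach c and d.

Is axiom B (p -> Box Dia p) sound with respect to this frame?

Axiom B corresponds to the accessibility relation being symmetric.
Symmetric: no — a R c but not c R a.

No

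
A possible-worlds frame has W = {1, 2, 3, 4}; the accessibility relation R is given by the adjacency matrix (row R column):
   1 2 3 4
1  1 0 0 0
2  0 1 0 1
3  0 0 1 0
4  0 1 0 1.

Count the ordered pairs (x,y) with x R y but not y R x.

0

R is symmetric; there are no such tuples.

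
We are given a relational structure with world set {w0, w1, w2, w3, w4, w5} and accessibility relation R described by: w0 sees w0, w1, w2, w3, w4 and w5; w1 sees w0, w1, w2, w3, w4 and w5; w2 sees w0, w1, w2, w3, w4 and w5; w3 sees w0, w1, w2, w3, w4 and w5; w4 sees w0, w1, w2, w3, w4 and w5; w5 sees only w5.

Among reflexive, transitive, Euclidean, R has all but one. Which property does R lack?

Euclidean

Reflexive: yes — every world is R-related to itself.
Transitive: yes — every two-step R-path is closed by a direct edge.
Euclidean: no — w0 R w5 and w0 R w1, but not w5 R w1.
Only Euclidean fails.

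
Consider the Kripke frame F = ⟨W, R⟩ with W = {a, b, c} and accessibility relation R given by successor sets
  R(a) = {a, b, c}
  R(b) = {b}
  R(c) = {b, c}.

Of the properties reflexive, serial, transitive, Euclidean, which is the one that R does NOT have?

Euclidean

Reflexive: yes — every world is R-related to itself.
Serial: yes — every world has a successor (e.g. a R a).
Transitive: yes — every two-step R-path is closed by a direct edge.
Euclidean: no — a R b and a R c, but not b R c.
Only Euclidean fails.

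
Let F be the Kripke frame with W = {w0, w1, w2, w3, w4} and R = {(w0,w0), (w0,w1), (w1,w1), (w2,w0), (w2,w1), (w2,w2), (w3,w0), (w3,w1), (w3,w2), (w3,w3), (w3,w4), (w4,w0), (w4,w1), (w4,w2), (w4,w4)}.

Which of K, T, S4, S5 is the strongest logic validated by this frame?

S4

Reflexive (axiom T): yes — every world is R-related to itself.
Transitive (axiom 4): yes — every two-step R-path is closed by a direct edge.
Euclidean (axiom 5): no — w2 R w1 and w2 R w0, but not w1 R w0.
So F validates K, T, S4; S5 would additionally require R to be Euclidean. The strongest is S4.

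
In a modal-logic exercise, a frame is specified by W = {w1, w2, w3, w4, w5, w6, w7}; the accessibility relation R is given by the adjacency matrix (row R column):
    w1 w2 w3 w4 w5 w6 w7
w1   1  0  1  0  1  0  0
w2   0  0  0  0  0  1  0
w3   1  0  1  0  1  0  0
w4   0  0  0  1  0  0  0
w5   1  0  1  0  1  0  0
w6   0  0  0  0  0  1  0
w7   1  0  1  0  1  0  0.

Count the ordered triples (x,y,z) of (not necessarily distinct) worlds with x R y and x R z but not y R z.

R is Euclidean; there are no such tuples.

0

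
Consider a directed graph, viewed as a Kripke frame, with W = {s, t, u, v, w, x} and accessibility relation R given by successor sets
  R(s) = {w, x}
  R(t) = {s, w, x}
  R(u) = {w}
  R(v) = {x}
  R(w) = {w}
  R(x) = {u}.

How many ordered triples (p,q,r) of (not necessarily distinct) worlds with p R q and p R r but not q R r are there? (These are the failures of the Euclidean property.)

11

Enumerating: (s,w,x), (s,x,w), (s,x,x), (t,s,s), (t,w,s), (t,w,x), (t,x,s), (t,x,w), (t,x,x), (v,x,x), (x,u,u).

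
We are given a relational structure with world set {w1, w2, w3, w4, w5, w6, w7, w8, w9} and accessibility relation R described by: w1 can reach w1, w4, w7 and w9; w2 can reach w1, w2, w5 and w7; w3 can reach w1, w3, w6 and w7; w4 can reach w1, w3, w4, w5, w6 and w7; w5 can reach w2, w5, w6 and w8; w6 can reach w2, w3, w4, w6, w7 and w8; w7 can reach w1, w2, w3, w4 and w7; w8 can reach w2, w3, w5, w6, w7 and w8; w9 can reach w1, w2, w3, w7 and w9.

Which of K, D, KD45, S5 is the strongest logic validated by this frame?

D

Serial (axiom D): yes — every world has a successor (e.g. w1 R w1).
Euclidean (axiom 5): no — w1 R w4 and w1 R w9, but not w4 R w9.
Transitive (axiom 4): no — w1 R w4 and w4 R w3, but not w1 R w3.
Reflexive (axiom T): yes — every world is R-related to itself.
So F validates K, D; KD45 would additionally require R to be Euclidean and transitive. The strongest is D.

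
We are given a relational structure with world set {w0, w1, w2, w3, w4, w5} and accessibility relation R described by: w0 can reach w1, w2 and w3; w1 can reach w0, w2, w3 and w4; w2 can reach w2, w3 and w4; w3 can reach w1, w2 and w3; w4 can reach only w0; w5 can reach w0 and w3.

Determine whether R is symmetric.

No

Symmetric: no — w0 R w2 but not w2 R w0.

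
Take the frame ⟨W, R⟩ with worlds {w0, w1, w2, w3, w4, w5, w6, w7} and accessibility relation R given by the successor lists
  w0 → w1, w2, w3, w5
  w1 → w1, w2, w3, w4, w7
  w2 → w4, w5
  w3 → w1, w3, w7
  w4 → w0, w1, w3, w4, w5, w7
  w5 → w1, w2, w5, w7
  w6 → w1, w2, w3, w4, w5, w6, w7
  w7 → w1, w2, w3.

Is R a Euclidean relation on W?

No

Euclidean: no — w0 R w1 and w0 R w5, but not w1 R w5.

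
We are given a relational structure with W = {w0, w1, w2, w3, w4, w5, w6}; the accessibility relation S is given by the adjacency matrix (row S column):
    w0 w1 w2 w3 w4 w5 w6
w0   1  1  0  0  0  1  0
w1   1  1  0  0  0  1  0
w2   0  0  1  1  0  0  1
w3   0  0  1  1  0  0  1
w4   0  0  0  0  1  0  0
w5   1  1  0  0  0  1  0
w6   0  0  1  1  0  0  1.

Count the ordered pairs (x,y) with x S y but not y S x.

S is symmetric; there are no such tuples.

0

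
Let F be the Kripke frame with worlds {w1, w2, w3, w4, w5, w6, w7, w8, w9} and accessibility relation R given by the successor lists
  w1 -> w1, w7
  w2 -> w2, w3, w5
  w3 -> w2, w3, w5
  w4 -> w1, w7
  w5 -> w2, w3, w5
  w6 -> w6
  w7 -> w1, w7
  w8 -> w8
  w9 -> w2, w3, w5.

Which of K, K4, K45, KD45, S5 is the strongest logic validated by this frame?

Transitive (axiom 4): yes — every two-step R-path is closed by a direct edge.
Euclidean (axiom 5): yes — any two successors of a common world are R-related.
Serial (axiom D): yes — every world has a successor (e.g. w1 R w1).
Reflexive (axiom T): no — w4 is not related to itself.
So F validates K, K4, K45, KD45; S5 would additionally require R to be reflexive. The strongest is KD45.

KD45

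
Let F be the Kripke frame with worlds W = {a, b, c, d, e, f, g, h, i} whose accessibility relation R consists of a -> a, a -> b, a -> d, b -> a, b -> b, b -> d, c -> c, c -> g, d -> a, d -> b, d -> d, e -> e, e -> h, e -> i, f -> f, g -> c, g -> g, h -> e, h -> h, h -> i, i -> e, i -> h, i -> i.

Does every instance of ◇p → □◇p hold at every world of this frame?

Axiom 5 corresponds to the accessibility relation being Euclidean.
Euclidean: yes — any two successors of a common world are R-related.

Yes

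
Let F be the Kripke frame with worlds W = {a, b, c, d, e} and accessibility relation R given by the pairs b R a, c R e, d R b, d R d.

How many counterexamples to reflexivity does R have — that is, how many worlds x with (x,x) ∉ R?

Enumerating: a, b, c, e.

4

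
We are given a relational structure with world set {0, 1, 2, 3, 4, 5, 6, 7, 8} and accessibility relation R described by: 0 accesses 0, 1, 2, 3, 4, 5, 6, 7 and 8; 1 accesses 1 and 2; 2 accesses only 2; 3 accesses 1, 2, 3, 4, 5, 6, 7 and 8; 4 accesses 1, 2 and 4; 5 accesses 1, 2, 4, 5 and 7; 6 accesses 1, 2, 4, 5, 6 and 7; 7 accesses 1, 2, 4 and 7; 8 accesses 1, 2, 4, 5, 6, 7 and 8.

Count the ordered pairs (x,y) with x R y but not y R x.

36

Enumerating: (0,1), (0,2), (0,3), (0,4), (0,5), (0,6), (0,7), (0,8), (1,2), (3,1), (3,2), (3,4), … and 24 more.
Total: 36.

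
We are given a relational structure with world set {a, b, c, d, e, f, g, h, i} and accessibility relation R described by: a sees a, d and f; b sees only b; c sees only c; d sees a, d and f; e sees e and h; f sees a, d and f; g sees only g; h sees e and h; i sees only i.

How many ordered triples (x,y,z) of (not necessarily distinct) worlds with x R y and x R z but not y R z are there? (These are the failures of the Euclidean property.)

R is Euclidean; there are no such tuples.

0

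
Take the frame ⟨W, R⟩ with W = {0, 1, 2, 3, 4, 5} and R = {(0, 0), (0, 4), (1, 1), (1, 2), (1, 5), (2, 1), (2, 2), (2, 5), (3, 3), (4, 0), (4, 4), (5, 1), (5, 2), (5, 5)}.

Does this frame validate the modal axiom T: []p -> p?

Yes

By correspondence theory, T is valid on a frame iff R is reflexive.
Reflexive: yes — every world is R-related to itself.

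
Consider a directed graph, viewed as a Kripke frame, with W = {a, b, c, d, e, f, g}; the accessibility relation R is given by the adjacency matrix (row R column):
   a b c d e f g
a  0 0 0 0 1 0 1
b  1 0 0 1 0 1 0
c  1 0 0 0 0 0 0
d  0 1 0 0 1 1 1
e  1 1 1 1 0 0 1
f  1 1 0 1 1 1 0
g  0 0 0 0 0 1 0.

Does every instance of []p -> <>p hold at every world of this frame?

Yes

Axiom D corresponds to the accessibility relation being serial.
Serial: yes — every world has a successor (e.g. a R e).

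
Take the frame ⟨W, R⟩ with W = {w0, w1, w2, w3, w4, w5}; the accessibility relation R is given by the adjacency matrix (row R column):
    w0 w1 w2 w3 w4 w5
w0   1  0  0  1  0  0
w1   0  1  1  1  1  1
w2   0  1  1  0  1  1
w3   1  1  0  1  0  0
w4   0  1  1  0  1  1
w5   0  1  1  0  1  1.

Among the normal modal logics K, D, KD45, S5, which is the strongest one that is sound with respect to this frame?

Serial (axiom D): yes — every world has a successor (e.g. w0 R w0).
Euclidean (axiom 5): no — w1 R w2 and w1 R w3, but not w2 R w3.
Transitive (axiom 4): no — w0 R w3 and w3 R w1, but not w0 R w1.
Reflexive (axiom T): yes — every world is R-related to itself.
So F validates K, D; KD45 would additionally require R to be Euclidean and transitive. The strongest is D.

D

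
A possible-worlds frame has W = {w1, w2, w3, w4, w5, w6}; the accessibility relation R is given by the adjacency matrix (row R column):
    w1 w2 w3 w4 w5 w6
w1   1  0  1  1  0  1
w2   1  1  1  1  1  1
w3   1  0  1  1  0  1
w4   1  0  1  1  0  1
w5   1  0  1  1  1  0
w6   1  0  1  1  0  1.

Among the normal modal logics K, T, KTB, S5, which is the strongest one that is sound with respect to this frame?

Reflexive (axiom T): yes — every world is R-related to itself.
Symmetric (axiom B): no — w2 R w1 but not w1 R w2.
Euclidean (axiom 5): no — w2 R w1 and w2 R w5, but not w1 R w5.
So F validates K, T; KTB would additionally require R to be symmetric. The strongest is T.

T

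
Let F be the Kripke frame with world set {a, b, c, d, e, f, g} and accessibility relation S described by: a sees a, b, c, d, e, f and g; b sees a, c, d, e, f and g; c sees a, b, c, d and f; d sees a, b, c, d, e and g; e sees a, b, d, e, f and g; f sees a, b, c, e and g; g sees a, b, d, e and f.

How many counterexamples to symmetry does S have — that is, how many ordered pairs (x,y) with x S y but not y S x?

S is symmetric; there are no such tuples.

0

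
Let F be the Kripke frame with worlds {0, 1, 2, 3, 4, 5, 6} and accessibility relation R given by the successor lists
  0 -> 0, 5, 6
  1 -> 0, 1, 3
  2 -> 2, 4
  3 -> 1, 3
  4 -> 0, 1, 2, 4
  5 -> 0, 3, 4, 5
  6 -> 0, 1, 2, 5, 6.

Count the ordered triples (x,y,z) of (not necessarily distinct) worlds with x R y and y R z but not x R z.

Enumerating: (0,5,3), (0,5,4), (0,6,1), (0,6,2), (1,0,5), (1,0,6), (2,4,0), (2,4,1), (3,1,0), (4,0,5), (4,0,6), (4,1,3), … and 8 more.
Total: 20.

20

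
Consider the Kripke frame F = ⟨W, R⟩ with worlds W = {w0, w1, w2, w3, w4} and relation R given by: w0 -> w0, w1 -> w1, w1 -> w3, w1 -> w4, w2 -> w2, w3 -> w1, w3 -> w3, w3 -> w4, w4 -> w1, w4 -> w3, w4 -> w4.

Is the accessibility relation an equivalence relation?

Reflexive: yes — every world is R-related to itself.
Symmetric: yes — every pair in R has its reverse in R.
Transitive: yes — every two-step R-path is closed by a direct edge.
So R is an equivalence relation.

Yes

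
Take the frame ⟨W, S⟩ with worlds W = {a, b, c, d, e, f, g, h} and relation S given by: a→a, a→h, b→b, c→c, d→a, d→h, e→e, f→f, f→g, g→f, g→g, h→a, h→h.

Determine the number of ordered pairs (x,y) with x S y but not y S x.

2

Enumerating: (d,a), (d,h).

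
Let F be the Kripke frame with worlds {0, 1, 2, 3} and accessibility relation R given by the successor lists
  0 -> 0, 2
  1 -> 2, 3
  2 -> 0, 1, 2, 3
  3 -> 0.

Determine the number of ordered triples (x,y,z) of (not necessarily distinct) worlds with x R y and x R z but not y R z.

Enumerating: (1,3,2), (1,3,3), (2,0,1), (2,0,3), (2,1,0), (2,1,1), (2,3,1), (2,3,2), (2,3,3).

9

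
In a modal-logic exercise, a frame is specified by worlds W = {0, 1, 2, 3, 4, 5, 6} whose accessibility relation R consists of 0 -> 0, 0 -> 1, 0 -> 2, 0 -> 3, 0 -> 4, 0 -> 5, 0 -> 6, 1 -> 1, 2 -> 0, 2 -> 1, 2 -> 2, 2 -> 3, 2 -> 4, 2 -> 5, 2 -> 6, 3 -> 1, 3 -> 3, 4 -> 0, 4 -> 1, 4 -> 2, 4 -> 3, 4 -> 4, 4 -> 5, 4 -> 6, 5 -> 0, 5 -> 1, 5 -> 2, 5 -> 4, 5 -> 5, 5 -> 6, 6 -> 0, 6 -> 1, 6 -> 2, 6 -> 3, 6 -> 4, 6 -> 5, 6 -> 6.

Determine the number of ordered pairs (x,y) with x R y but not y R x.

10

Enumerating: (0,1), (0,3), (2,1), (2,3), (3,1), (4,1), (4,3), (5,1), (6,1), (6,3).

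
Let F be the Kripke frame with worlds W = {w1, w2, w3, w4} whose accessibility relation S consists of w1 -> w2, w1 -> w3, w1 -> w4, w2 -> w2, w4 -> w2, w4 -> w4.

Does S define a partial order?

Reflexive: no — w1 is not related to itself.
Transitive: yes — every two-step S-path is closed by a direct edge.
Antisymmetric: yes — no distinct pair is related both ways.
So S is not a partial order.

No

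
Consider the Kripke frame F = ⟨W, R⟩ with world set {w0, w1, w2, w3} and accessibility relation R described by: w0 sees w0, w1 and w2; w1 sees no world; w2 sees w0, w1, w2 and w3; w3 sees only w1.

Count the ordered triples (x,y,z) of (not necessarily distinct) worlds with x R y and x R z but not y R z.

Enumerating: (w0,w1,w0), (w0,w1,w1), (w0,w1,w2), (w2,w0,w3), (w2,w1,w0), (w2,w1,w1), (w2,w1,w2), (w2,w1,w3), (w2,w3,w0), (w2,w3,w2), (w2,w3,w3), (w3,w1,w1).

12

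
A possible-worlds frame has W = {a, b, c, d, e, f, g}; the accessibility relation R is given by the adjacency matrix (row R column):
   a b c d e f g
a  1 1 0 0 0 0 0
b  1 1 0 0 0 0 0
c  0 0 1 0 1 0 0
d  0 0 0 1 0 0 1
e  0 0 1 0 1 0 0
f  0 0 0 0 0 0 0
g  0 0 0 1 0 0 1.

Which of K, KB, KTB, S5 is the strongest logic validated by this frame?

Symmetric (axiom B): yes — every pair in R has its reverse in R.
Reflexive (axiom T): no — f is not related to itself.
Euclidean (axiom 5): yes — any two successors of a common world are R-related.
So F validates K, KB; KTB would additionally require R to be reflexive. The strongest is KB.

KB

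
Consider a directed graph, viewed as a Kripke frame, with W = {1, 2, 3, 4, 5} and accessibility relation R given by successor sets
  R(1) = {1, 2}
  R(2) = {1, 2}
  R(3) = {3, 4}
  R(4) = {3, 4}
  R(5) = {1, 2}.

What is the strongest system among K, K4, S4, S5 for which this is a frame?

Transitive (axiom 4): yes — every two-step R-path is closed by a direct edge.
Reflexive (axiom T): no — 5 is not related to itself.
Euclidean (axiom 5): yes — any two successors of a common world are R-related.
So F validates K, K4; S4 would additionally require R to be reflexive. The strongest is K4.

K4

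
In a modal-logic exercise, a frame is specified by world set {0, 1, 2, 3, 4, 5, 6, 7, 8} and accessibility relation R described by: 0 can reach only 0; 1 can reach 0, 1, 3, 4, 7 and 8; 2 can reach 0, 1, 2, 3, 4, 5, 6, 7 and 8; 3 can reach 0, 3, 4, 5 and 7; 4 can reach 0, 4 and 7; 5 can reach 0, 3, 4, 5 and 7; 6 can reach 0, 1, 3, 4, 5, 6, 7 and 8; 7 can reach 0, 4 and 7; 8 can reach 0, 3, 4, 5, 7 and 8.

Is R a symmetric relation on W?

Symmetric: no — 1 R 0 but not 0 R 1.

No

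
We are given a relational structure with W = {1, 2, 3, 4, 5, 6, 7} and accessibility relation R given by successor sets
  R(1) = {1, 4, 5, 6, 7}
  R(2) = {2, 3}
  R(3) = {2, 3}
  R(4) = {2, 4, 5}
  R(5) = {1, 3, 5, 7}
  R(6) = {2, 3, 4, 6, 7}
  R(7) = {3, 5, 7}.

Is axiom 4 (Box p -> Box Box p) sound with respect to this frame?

No

Axiom 4 corresponds to the accessibility relation being transitive.
Transitive: no — 1 R 4 and 4 R 2, but not 1 R 2.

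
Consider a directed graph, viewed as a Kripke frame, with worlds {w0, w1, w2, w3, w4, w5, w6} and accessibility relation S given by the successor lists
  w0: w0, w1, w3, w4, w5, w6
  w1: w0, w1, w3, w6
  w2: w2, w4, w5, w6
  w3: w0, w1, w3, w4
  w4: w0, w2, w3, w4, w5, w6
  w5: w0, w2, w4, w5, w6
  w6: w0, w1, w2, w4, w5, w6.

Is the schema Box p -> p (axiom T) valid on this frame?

Yes

By correspondence theory, T is valid on a frame iff S is reflexive.
Reflexive: yes — every world is S-related to itself.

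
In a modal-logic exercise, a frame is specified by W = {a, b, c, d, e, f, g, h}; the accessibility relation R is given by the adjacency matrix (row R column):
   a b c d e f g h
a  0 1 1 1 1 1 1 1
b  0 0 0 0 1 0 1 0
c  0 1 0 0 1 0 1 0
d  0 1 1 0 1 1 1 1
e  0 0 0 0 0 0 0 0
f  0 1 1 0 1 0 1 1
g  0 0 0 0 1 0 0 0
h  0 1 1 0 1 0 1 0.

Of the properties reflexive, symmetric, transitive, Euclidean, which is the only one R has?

Reflexive: no — a is not related to itself.
Symmetric: no — a R b but not b R a.
Transitive: yes — every two-step R-path is closed by a direct edge.
Euclidean: no — a R b and a R c, but not b R c.
Only transitive holds.

transitive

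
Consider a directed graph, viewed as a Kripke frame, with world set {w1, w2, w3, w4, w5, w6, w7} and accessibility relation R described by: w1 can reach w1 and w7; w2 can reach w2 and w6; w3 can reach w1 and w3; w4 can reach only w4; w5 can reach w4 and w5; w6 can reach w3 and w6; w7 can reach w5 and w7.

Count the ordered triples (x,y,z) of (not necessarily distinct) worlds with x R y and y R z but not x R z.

Enumerating: (w1,w7,w5), (w2,w6,w3), (w3,w1,w7), (w6,w3,w1), (w7,w5,w4).

5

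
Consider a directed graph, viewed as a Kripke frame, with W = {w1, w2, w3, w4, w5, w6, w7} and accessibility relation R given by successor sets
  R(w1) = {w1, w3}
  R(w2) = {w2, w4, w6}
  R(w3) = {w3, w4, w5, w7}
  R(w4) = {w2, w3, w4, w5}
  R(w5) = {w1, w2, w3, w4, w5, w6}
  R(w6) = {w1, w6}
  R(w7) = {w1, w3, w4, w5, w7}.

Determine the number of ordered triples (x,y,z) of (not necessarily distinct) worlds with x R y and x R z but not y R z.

Enumerating: (w1,w3,w1), (w2,w4,w6), (w2,w6,w2), (w2,w6,w4), (w3,w4,w7), (w3,w5,w7), (w4,w2,w3), (w4,w2,w5), (w4,w3,w2), (w5,w1,w2), (w5,w1,w4), (w5,w1,w5), … and 21 more.
Total: 33.

33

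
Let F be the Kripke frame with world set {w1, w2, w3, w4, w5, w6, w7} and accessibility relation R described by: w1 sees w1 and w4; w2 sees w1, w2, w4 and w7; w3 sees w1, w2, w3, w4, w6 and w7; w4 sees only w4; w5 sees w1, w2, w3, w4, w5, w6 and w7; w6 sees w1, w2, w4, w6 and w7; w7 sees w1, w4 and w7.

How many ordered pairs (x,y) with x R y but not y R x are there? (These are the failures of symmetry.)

Enumerating: (w1,w4), (w2,w1), (w2,w4), (w2,w7), (w3,w1), (w3,w2), (w3,w4), (w3,w6), (w3,w7), (w5,w1), (w5,w2), (w5,w3), … and 9 more.
Total: 21.

21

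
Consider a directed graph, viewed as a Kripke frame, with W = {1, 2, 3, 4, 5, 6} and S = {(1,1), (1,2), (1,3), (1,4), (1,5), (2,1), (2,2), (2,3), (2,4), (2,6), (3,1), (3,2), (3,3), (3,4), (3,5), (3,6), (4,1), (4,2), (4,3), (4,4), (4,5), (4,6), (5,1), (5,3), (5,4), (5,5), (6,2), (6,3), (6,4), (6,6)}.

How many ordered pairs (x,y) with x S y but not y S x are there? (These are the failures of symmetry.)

0

S is symmetric; there are no such tuples.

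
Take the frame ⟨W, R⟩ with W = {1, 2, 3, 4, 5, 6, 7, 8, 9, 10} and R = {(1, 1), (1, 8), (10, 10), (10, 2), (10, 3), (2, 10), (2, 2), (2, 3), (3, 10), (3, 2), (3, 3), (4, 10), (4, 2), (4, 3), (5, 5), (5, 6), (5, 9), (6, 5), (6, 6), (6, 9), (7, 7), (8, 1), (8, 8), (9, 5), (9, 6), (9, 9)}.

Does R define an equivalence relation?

Reflexive: no — 4 is not related to itself.
Symmetric: no — 4 R 10 but not 10 R 4.
Transitive: yes — every two-step R-path is closed by a direct edge.
So R is not an equivalence relation.

No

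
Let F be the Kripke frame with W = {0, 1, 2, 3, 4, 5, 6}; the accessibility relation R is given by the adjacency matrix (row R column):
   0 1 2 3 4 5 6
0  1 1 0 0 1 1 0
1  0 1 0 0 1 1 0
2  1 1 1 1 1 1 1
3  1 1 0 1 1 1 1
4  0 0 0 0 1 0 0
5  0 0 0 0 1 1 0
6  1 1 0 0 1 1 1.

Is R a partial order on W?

Reflexive: yes — every world is R-related to itself.
Transitive: yes — every two-step R-path is closed by a direct edge.
Antisymmetric: yes — no distinct pair is related both ways.
So R is a partial order.

Yes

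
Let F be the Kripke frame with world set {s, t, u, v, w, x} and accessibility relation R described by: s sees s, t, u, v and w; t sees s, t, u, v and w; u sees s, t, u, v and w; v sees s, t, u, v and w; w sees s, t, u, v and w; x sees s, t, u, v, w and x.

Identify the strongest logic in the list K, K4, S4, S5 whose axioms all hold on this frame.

Transitive (axiom 4): yes — every two-step R-path is closed by a direct edge.
Reflexive (axiom T): yes — every world is R-related to itself.
Euclidean (axiom 5): no — x R s and x R x, but not s R x.
So F validates K, K4, S4; S5 would additionally require R to be Euclidean. The strongest is S4.

S4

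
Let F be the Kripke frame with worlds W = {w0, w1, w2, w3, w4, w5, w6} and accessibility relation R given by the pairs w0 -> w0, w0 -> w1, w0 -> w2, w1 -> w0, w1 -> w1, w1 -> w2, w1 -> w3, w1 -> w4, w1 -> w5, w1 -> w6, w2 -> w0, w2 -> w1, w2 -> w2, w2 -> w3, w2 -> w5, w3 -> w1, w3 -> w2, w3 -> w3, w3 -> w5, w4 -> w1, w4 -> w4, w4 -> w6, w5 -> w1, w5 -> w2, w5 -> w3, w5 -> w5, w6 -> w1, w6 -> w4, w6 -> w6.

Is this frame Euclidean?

Euclidean: no — w1 R w0 and w1 R w3, but not w0 R w3.

No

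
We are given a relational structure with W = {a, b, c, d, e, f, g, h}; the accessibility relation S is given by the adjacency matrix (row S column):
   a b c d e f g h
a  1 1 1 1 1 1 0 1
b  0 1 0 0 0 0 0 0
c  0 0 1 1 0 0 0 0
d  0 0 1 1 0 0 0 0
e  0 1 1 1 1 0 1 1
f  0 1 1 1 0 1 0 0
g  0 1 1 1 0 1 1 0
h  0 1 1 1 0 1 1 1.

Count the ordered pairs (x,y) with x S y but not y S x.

Enumerating: (a,b), (a,c), (a,d), (a,e), (a,f), (a,h), (e,b), (e,c), (e,d), (e,g), (e,h), (f,b), … and 11 more.
Total: 23.

23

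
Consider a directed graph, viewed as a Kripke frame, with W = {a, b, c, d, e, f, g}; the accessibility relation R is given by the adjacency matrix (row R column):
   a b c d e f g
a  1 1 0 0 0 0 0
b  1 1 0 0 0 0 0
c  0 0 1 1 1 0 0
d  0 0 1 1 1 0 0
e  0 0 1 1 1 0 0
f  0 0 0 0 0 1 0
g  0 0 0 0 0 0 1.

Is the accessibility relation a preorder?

Yes

Reflexive: yes — every world is R-related to itself.
Transitive: yes — every two-step R-path is closed by a direct edge.
So R is a preorder.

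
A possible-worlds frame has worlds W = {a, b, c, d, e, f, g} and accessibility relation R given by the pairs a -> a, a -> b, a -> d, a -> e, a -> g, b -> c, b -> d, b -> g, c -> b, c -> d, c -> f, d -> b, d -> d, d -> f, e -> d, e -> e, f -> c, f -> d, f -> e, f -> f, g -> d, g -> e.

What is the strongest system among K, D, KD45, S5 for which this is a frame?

D

Serial (axiom D): yes — every world has a successor (e.g. a R a).
Euclidean (axiom 5): no — a R b and a R e, but not b R e.
Transitive (axiom 4): no — a R b and b R c, but not a R c.
Reflexive (axiom T): no — b is not related to itself.
So F validates K, D; KD45 would additionally require R to be Euclidean and transitive. The strongest is D.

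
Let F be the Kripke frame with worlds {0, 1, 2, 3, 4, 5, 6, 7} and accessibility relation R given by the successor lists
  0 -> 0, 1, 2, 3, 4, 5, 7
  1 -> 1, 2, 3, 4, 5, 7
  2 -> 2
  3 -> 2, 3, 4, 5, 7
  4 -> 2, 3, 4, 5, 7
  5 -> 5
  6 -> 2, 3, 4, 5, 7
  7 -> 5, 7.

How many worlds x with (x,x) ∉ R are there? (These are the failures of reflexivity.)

Enumerating: 6.

1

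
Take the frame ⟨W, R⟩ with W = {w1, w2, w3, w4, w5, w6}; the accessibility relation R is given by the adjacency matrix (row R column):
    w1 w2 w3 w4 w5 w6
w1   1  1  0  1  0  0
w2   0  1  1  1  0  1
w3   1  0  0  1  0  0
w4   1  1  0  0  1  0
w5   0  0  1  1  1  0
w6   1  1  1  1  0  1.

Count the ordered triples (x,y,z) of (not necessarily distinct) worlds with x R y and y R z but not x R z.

Enumerating: (w1,w2,w3), (w1,w2,w6), (w1,w4,w5), (w2,w3,w1), (w2,w4,w1), (w2,w4,w5), (w2,w6,w1), (w3,w1,w2), (w3,w4,w2), (w3,w4,w5), (w4,w1,w4), (w4,w2,w3), … and 8 more.
Total: 20.

20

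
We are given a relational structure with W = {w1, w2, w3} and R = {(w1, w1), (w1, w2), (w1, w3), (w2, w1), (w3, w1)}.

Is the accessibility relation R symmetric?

Yes

Symmetric: yes — every pair in R has its reverse in R.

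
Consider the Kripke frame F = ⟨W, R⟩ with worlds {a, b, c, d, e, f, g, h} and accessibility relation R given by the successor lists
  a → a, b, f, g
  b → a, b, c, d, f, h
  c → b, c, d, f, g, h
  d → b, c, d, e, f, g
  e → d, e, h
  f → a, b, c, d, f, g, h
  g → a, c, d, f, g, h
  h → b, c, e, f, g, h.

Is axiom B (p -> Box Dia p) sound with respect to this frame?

Yes

The schema B characterises exactly the symmetric frames.
Symmetric: yes — every pair in R has its reverse in R.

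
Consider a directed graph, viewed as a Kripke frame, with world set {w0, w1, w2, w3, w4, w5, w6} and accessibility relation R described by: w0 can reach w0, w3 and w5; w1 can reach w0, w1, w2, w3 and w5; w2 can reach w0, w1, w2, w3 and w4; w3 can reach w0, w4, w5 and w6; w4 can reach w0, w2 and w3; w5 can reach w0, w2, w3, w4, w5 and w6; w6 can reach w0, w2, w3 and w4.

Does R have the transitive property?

No

Transitive: no — w0 R w3 and w3 R w4, but not w0 R w4.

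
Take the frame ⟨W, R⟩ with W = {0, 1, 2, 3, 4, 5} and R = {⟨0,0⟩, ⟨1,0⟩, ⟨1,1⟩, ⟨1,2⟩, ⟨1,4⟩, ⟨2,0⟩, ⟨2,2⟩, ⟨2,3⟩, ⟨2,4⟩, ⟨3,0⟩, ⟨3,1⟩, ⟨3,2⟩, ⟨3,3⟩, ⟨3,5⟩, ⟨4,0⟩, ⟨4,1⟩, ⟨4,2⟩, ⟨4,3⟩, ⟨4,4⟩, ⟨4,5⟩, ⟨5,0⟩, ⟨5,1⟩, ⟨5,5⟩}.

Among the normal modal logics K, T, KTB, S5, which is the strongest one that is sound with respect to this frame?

Reflexive (axiom T): yes — every world is R-related to itself.
Symmetric (axiom B): no — 1 R 0 but not 0 R 1.
Euclidean (axiom 5): no — 1 R 0 and 1 R 2, but not 0 R 2.
So F validates K, T; KTB would additionally require R to be symmetric. The strongest is T.

T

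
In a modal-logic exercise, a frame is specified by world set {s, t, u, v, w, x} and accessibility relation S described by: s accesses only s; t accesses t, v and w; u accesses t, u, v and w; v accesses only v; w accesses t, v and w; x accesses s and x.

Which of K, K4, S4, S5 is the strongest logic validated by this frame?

Transitive (axiom 4): yes — every two-step S-path is closed by a direct edge.
Reflexive (axiom T): yes — every world is S-related to itself.
Euclidean (axiom 5): no — t S v and t S w, but not v S w.
So F validates K, K4, S4; S5 would additionally require S to be Euclidean. The strongest is S4.

S4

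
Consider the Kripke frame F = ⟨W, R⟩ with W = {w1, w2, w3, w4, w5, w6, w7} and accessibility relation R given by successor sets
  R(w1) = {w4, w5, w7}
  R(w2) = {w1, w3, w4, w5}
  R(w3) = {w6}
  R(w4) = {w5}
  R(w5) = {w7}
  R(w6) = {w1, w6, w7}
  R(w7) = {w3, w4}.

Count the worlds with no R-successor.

0

R is serial; there are no such worlds.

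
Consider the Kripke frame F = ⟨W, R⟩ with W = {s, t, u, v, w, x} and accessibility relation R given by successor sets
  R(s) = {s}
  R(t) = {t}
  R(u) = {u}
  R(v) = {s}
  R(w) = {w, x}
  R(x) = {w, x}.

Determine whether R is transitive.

Transitive: yes — every two-step R-path is closed by a direct edge.

Yes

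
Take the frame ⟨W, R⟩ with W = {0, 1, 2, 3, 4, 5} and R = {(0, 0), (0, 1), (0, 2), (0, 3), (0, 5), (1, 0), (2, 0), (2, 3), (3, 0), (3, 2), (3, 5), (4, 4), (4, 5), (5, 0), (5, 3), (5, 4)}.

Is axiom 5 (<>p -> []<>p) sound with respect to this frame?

No

The schema 5 characterises exactly the Euclidean frames.
Euclidean: no — 0 R 1 and 0 R 2, but not 1 R 2.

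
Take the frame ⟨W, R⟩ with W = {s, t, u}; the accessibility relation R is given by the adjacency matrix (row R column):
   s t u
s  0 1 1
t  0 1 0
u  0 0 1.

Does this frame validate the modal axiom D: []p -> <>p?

Axiom D corresponds to the accessibility relation being serial.
Serial: yes — every world has a successor (e.g. s R t).

Yes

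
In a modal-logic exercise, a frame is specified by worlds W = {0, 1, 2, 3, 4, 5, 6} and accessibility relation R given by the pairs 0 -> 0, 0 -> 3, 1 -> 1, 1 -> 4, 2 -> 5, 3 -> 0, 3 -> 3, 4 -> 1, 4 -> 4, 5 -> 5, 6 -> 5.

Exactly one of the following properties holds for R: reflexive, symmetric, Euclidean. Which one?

Euclidean

Reflexive: no — 2 is not related to itself.
Symmetric: no — 2 R 5 but not 5 R 2.
Euclidean: yes — any two successors of a common world are R-related.
Only Euclidean holds.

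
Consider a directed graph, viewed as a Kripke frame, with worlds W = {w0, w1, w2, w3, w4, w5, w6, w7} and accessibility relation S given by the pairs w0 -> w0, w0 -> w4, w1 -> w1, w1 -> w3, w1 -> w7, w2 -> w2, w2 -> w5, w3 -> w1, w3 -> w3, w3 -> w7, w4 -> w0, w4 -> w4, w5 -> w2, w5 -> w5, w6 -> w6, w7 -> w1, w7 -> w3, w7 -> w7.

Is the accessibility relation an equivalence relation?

Yes

Reflexive: yes — every world is S-related to itself.
Symmetric: yes — every pair in S has its reverse in S.
Transitive: yes — every two-step S-path is closed by a direct edge.
So S is an equivalence relation.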